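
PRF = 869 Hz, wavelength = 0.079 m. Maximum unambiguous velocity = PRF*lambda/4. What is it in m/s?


V_ua = 869 * 0.079 / 4 = 17.2 m/s

17.2 m/s


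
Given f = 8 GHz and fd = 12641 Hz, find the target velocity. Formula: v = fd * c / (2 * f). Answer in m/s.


v = 12641 * 3e8 / (2 * 8000000000.0) = 237.0 m/s

237.0 m/s


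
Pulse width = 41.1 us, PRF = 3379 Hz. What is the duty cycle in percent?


DC = 41.1e-6 * 3379 * 100 = 13.89%

13.89%


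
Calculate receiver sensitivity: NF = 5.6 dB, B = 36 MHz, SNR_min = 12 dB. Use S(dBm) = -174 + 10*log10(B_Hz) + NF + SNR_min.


10*log10(36000000.0) = 75.56
S = -174 + 75.56 + 5.6 + 12 = -80.8 dBm

-80.8 dBm


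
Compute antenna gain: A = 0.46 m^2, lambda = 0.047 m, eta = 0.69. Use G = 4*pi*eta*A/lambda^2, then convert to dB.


G_linear = 4*pi*0.69*0.46/0.047^2 = 1805.6
G_dB = 10*log10(1805.6) = 32.6 dB

32.6 dB


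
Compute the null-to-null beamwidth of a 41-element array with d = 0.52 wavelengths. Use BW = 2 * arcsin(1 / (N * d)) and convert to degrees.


1/(N*d) = 1/(41*0.52) = 0.046904
BW = 2*arcsin(0.046904) = 5.4 degrees

5.4 degrees


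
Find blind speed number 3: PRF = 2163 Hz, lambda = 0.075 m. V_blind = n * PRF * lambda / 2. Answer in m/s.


V_blind = 3 * 2163 * 0.075 / 2 = 243.3 m/s

243.3 m/s


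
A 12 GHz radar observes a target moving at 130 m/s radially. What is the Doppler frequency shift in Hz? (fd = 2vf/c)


fd = 2 * 130 * 12000000000.0 / 3e8 = 10400.0 Hz

10400.0 Hz


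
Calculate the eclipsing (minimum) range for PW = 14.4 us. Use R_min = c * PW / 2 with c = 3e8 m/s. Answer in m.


R_min = 3e8 * 14.4e-6 / 2 = 2160.0 m

2160.0 m


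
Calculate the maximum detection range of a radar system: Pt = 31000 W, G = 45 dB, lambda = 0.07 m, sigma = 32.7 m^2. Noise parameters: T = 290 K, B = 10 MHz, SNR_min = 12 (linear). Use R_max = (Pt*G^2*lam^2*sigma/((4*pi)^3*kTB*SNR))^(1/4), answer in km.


G_lin = 10^(45/10) = 31622.776602
R^4 = 31000 * 31622.776602^2 * 0.07^2 * 32.7 / ((4*pi)^3 * 1.38e-23 * 290 * 10000000.0 * 12)
R^4 = 5.21216e21 m^4
R_max = (5.21216e21)^(1/4) = 268691.8 m = 268.7 km

268.7 km


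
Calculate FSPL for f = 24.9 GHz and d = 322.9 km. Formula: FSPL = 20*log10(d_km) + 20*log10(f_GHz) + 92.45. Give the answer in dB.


20*log10(322.9) = 50.18
20*log10(24.9) = 27.92
FSPL = 170.6 dB

170.6 dB


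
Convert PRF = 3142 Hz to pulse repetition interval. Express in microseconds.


PRI = 1/3142 = 0.0003182686 s = 318.3 us

318.3 us


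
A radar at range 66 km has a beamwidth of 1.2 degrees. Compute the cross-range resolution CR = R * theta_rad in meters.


BW_rad = 0.020943951
CR = 66000 * 0.020943951 = 1382.3 m

1382.3 m


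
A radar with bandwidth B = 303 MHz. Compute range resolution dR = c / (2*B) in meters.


dR = 3e8 / (2 * 303000000.0) = 0.5 m

0.5 m


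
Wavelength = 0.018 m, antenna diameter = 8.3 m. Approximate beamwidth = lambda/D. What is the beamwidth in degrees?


BW_rad = 0.018 / 8.3 = 0.002169
BW_deg = 0.12 degrees

0.12 degrees


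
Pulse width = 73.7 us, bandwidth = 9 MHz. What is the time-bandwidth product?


TBP = 73.7 * 9 = 663.3

663.3


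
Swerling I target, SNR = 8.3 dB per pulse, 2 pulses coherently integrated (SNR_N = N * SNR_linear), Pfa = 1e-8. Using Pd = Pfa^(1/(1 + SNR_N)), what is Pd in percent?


SNR_lin = 10^(8.3/10) = 6.76083
SNR_N = 2 * 6.76083 = 13.52166
1/(1 + SNR_N) = 1/14.52166 = 0.0688627
Pd = (1e-8)^0.0688627 = 0.28125
Pd = 28.1%

28.1%


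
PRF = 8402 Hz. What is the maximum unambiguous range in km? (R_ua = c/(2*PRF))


R_ua = 3e8 / (2 * 8402) = 17852.9 m = 17.9 km

17.9 km


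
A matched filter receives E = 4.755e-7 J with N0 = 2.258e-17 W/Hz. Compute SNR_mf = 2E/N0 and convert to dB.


SNR_lin = 2 * 4.755e-7 / 2.258e-17 = 4.212e10
SNR_dB = 10*log10(4.212e10) = 106.2 dB

106.2 dB


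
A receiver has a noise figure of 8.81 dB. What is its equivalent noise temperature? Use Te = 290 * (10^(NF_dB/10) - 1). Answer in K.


NF_lin = 10^(8.81/10) = 7.603263
Te = 290 * (7.603263 - 1) = 1914.9 K

1914.9 K


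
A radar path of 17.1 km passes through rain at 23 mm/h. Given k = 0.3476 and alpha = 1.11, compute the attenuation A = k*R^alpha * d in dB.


gamma = 0.3476 * 23^1.11 = 11.287497 dB/km
A = 11.287497 * 17.1 = 193.02 dB

193.02 dB


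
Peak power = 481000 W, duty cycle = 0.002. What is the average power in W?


P_avg = 481000 * 0.002 = 962.0 W

962.0 W


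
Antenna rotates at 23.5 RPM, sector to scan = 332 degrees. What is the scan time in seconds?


t = 332 / (23.5 * 360) * 60 = 2.35 s

2.35 s


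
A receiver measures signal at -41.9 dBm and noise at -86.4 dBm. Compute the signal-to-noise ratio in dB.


SNR = -41.9 - (-86.4) = 44.5 dB

44.5 dB


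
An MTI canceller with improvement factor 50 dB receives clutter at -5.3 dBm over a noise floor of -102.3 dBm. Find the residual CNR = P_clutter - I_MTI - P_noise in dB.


CNR = -5.3 - 50 - (-102.3) = 47.0 dB

47.0 dB


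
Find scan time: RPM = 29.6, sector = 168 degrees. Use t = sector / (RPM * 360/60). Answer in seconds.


t = 168 / (29.6 * 360) * 60 = 0.95 s

0.95 s


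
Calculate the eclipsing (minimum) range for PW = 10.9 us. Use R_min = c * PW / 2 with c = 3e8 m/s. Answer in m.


R_min = 3e8 * 10.9e-6 / 2 = 1635.0 m

1635.0 m


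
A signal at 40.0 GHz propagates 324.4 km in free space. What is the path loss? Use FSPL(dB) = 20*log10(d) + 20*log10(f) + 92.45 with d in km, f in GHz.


20*log10(324.4) = 50.22
20*log10(40.0) = 32.04
FSPL = 174.7 dB

174.7 dB


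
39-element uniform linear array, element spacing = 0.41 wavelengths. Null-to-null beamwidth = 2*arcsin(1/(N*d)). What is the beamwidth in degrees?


1/(N*d) = 1/(39*0.41) = 0.062539
BW = 2*arcsin(0.062539) = 7.2 degrees

7.2 degrees


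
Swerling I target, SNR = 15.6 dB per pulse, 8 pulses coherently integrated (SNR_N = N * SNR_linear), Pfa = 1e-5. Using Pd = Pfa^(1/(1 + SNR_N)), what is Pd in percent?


SNR_lin = 10^(15.6/10) = 36.30781
SNR_N = 8 * 36.30781 = 290.46248
1/(1 + SNR_N) = 1/291.46248 = 0.003431
Pd = (1e-5)^0.003431 = 0.96127
Pd = 96.1%

96.1%


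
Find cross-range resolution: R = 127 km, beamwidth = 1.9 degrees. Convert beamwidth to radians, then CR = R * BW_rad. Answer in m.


BW_rad = 0.033161256
CR = 127000 * 0.033161256 = 4211.5 m

4211.5 m


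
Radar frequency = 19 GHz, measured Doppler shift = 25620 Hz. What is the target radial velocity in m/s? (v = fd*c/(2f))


v = 25620 * 3e8 / (2 * 19000000000.0) = 202.3 m/s

202.3 m/s


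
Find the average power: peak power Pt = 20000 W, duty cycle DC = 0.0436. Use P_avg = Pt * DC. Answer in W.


P_avg = 20000 * 0.0436 = 872.0 W

872.0 W


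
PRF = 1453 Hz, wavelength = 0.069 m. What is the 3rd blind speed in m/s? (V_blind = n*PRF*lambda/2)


V_blind = 3 * 1453 * 0.069 / 2 = 150.4 m/s

150.4 m/s


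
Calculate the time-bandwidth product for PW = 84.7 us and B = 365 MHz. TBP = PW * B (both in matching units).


TBP = 84.7 * 365 = 30915.5

30915.5


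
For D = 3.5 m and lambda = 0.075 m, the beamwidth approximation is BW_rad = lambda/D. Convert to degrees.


BW_rad = 0.075 / 3.5 = 0.021429
BW_deg = 1.23 degrees

1.23 degrees


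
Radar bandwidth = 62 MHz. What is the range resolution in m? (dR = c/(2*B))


dR = 3e8 / (2 * 62000000.0) = 2.42 m

2.42 m


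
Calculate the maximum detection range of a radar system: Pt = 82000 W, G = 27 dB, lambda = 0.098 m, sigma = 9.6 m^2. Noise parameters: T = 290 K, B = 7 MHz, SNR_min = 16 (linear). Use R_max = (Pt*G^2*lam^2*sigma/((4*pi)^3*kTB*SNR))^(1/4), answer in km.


G_lin = 10^(27/10) = 501.187234
R^4 = 82000 * 501.187234^2 * 0.098^2 * 9.6 / ((4*pi)^3 * 1.38e-23 * 290 * 7000000.0 * 16)
R^4 = 2.13507e18 m^4
R_max = (2.13507e18)^(1/4) = 38225.5 m = 38.2 km

38.2 km


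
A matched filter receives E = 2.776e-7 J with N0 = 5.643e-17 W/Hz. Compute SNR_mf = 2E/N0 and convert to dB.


SNR_lin = 2 * 2.776e-7 / 5.643e-17 = 9.839e9
SNR_dB = 10*log10(9.839e9) = 99.9 dB

99.9 dB


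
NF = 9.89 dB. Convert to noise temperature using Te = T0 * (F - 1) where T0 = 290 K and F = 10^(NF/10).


NF_lin = 10^(9.89/10) = 9.749896
Te = 290 * (9.749896 - 1) = 2537.5 K

2537.5 K


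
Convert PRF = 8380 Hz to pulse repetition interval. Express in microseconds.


PRI = 1/8380 = 0.0001193317 s = 119.3 us

119.3 us


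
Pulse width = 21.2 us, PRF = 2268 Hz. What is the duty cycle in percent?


DC = 21.2e-6 * 2268 * 100 = 4.81%

4.81%


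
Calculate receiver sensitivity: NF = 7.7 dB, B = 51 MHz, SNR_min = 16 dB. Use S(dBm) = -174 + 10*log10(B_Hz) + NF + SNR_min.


10*log10(51000000.0) = 77.08
S = -174 + 77.08 + 7.7 + 16 = -73.2 dBm

-73.2 dBm


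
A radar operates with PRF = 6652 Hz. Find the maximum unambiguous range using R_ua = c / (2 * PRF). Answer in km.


R_ua = 3e8 / (2 * 6652) = 22549.6 m = 22.5 km

22.5 km


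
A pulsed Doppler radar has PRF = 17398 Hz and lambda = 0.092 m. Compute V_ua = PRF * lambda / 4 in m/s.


V_ua = 17398 * 0.092 / 4 = 400.2 m/s

400.2 m/s


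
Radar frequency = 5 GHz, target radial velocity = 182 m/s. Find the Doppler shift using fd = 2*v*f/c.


fd = 2 * 182 * 5000000000.0 / 3e8 = 6066.7 Hz

6066.7 Hz


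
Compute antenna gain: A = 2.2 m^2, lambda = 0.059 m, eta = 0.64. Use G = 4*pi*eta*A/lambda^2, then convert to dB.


G_linear = 4*pi*0.64*2.2/0.059^2 = 5082.86
G_dB = 10*log10(5082.86) = 37.1 dB

37.1 dB


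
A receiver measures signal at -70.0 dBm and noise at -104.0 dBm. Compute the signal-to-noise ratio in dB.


SNR = -70.0 - (-104.0) = 34.0 dB

34.0 dB


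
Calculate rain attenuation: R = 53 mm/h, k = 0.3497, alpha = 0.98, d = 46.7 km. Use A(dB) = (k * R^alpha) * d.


gamma = 0.3497 * 53^0.98 = 17.119299 dB/km
A = 17.119299 * 46.7 = 799.47 dB

799.47 dB


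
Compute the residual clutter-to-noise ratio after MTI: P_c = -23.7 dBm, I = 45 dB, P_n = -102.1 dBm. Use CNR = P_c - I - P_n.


CNR = -23.7 - 45 - (-102.1) = 33.4 dB

33.4 dB


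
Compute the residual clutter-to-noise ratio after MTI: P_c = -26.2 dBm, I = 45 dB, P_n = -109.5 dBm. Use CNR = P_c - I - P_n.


CNR = -26.2 - 45 - (-109.5) = 38.3 dB

38.3 dB


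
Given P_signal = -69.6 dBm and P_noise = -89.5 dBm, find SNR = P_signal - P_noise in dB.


SNR = -69.6 - (-89.5) = 19.9 dB

19.9 dB


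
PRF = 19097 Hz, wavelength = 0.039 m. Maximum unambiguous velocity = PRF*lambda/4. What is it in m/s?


V_ua = 19097 * 0.039 / 4 = 186.2 m/s

186.2 m/s


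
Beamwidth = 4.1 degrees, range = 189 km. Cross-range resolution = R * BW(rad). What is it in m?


BW_rad = 0.071558499
CR = 189000 * 0.071558499 = 13524.6 m

13524.6 m


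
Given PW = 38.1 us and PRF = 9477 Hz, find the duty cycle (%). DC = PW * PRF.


DC = 38.1e-6 * 9477 * 100 = 36.11%

36.11%


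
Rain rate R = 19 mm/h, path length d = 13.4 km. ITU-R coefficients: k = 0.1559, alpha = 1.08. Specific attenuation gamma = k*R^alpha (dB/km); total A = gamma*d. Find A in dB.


gamma = 0.1559 * 19^1.08 = 3.748867 dB/km
A = 3.748867 * 13.4 = 50.23 dB

50.23 dB


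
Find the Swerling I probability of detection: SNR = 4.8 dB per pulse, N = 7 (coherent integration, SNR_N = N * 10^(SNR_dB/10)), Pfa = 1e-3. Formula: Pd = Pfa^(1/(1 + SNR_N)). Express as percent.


SNR_lin = 10^(4.8/10) = 3.01995
SNR_N = 7 * 3.01995 = 21.13965
1/(1 + SNR_N) = 1/22.13965 = 0.0451678
Pd = (1e-3)^0.0451678 = 0.73198
Pd = 73.2%

73.2%


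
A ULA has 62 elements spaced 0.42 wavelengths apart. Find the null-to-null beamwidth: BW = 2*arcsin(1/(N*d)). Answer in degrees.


1/(N*d) = 1/(62*0.42) = 0.038402
BW = 2*arcsin(0.038402) = 4.4 degrees

4.4 degrees


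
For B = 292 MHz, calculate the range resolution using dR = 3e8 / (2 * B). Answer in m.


dR = 3e8 / (2 * 292000000.0) = 0.51 m

0.51 m


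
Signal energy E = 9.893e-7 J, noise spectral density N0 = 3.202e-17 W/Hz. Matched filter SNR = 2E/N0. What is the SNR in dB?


SNR_lin = 2 * 9.893e-7 / 3.202e-17 = 6.179e10
SNR_dB = 10*log10(6.179e10) = 107.9 dB

107.9 dB


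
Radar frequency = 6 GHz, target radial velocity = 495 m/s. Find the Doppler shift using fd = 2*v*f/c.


fd = 2 * 495 * 6000000000.0 / 3e8 = 19800.0 Hz

19800.0 Hz


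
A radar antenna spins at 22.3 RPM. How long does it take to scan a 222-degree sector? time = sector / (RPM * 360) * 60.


t = 222 / (22.3 * 360) * 60 = 1.66 s

1.66 s


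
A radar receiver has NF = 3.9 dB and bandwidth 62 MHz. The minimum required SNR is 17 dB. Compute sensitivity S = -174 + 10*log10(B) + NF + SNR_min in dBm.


10*log10(62000000.0) = 77.92
S = -174 + 77.92 + 3.9 + 17 = -75.2 dBm

-75.2 dBm


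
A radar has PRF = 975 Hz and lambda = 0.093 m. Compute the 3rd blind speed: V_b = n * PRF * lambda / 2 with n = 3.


V_blind = 3 * 975 * 0.093 / 2 = 136.0 m/s

136.0 m/s


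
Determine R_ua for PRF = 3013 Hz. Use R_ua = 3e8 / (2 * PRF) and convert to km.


R_ua = 3e8 / (2 * 3013) = 49784.3 m = 49.8 km

49.8 km


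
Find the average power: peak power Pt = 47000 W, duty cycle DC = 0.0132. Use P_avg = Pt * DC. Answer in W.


P_avg = 47000 * 0.0132 = 620.4 W

620.4 W


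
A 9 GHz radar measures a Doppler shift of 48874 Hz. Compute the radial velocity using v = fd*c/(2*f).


v = 48874 * 3e8 / (2 * 9000000000.0) = 814.6 m/s

814.6 m/s


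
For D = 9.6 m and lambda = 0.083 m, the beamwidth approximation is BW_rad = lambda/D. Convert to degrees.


BW_rad = 0.083 / 9.6 = 0.008646
BW_deg = 0.5 degrees

0.5 degrees


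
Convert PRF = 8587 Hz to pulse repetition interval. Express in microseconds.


PRI = 1/8587 = 0.0001164551 s = 116.5 us

116.5 us


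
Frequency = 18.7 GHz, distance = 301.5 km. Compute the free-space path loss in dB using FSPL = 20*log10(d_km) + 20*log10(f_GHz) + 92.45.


20*log10(301.5) = 49.59
20*log10(18.7) = 25.44
FSPL = 167.5 dB

167.5 dB


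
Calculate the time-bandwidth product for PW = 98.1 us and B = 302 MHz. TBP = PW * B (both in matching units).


TBP = 98.1 * 302 = 29626.2

29626.2


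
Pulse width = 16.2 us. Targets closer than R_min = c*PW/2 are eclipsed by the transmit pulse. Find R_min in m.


R_min = 3e8 * 16.2e-6 / 2 = 2430.0 m

2430.0 m


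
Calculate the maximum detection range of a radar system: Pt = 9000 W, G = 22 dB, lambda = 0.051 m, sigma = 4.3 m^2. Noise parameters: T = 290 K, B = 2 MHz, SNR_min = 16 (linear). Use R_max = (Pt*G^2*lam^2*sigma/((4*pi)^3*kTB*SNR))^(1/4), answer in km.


G_lin = 10^(22/10) = 158.489319
R^4 = 9000 * 158.489319^2 * 0.051^2 * 4.3 / ((4*pi)^3 * 1.38e-23 * 290 * 2000000.0 * 16)
R^4 = 9.94935e15 m^4
R_max = (9.94935e15)^(1/4) = 9987.3 m = 10.0 km

10.0 km


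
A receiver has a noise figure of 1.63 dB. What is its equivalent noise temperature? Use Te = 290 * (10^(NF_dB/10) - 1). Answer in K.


NF_lin = 10^(1.63/10) = 1.455459
Te = 290 * (1.455459 - 1) = 132.1 K

132.1 K


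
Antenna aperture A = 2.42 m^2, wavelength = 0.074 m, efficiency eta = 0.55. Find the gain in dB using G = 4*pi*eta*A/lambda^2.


G_linear = 4*pi*0.55*2.42/0.074^2 = 3054.39
G_dB = 10*log10(3054.39) = 34.8 dB

34.8 dB


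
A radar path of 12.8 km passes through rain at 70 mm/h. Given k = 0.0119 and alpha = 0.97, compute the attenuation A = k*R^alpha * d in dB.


gamma = 0.0119 * 70^0.97 = 0.733318 dB/km
A = 0.733318 * 12.8 = 9.39 dB

9.39 dB


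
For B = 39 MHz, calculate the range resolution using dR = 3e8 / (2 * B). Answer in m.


dR = 3e8 / (2 * 39000000.0) = 3.85 m

3.85 m


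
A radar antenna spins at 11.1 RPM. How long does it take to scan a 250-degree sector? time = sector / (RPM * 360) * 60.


t = 250 / (11.1 * 360) * 60 = 3.75 s

3.75 s


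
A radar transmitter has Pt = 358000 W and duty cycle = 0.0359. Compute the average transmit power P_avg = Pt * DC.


P_avg = 358000 * 0.0359 = 12852.2 W

12852.2 W


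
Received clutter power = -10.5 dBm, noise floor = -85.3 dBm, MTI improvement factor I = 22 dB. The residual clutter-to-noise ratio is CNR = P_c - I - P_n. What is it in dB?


CNR = -10.5 - 22 - (-85.3) = 52.8 dB

52.8 dB


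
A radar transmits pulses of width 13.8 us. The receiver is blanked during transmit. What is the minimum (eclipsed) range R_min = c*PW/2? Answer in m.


R_min = 3e8 * 13.8e-6 / 2 = 2070.0 m

2070.0 m


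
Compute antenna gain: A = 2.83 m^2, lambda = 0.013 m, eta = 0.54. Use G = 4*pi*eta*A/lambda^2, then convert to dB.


G_linear = 4*pi*0.54*2.83/0.013^2 = 113632.71
G_dB = 10*log10(113632.71) = 50.6 dB

50.6 dB


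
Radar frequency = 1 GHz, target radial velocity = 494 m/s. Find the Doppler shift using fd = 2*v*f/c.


fd = 2 * 494 * 1000000000.0 / 3e8 = 3293.3 Hz

3293.3 Hz


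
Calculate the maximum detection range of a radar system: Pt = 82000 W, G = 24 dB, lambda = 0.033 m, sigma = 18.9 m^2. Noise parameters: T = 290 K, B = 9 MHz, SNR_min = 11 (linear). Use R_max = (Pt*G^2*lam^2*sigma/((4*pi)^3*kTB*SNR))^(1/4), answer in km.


G_lin = 10^(24/10) = 251.188643
R^4 = 82000 * 251.188643^2 * 0.033^2 * 18.9 / ((4*pi)^3 * 1.38e-23 * 290 * 9000000.0 * 11)
R^4 = 1.35445e17 m^4
R_max = (1.35445e17)^(1/4) = 19184.1 m = 19.2 km

19.2 km


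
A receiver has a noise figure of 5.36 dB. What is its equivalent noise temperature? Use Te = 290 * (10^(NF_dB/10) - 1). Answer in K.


NF_lin = 10^(5.36/10) = 3.435579
Te = 290 * (3.435579 - 1) = 706.3 K

706.3 K


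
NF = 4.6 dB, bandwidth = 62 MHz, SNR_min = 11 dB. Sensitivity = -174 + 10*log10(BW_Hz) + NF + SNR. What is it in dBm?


10*log10(62000000.0) = 77.92
S = -174 + 77.92 + 4.6 + 11 = -80.5 dBm

-80.5 dBm


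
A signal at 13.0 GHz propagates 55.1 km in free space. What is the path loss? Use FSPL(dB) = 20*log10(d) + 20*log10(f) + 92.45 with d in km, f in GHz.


20*log10(55.1) = 34.82
20*log10(13.0) = 22.28
FSPL = 149.6 dB

149.6 dB


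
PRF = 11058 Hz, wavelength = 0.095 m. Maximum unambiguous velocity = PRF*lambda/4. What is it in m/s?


V_ua = 11058 * 0.095 / 4 = 262.6 m/s

262.6 m/s


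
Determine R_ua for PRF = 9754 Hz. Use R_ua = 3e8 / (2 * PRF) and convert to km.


R_ua = 3e8 / (2 * 9754) = 15378.3 m = 15.4 km

15.4 km


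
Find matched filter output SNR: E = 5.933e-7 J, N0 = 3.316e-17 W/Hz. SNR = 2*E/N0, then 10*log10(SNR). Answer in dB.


SNR_lin = 2 * 5.933e-7 / 3.316e-17 = 3.578e10
SNR_dB = 10*log10(3.578e10) = 105.5 dB

105.5 dB


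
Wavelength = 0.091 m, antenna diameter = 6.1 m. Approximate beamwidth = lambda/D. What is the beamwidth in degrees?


BW_rad = 0.091 / 6.1 = 0.014918
BW_deg = 0.85 degrees

0.85 degrees


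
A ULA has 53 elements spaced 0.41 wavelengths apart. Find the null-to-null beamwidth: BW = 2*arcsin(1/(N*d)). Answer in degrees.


1/(N*d) = 1/(53*0.41) = 0.046019
BW = 2*arcsin(0.046019) = 5.3 degrees

5.3 degrees


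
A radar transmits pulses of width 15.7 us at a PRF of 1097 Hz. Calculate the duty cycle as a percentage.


DC = 15.7e-6 * 1097 * 100 = 1.72%

1.72%


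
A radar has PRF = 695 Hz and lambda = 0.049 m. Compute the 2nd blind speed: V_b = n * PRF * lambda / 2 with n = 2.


V_blind = 2 * 695 * 0.049 / 2 = 34.1 m/s

34.1 m/s


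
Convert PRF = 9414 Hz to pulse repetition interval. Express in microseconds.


PRI = 1/9414 = 0.0001062248 s = 106.2 us

106.2 us


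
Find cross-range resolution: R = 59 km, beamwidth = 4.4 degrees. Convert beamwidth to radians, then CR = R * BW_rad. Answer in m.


BW_rad = 0.076794487
CR = 59000 * 0.076794487 = 4530.9 m

4530.9 m


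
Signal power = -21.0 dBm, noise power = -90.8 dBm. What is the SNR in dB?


SNR = -21.0 - (-90.8) = 69.8 dB

69.8 dB


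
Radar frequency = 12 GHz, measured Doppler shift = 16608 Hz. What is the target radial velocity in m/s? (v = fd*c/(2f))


v = 16608 * 3e8 / (2 * 12000000000.0) = 207.6 m/s

207.6 m/s


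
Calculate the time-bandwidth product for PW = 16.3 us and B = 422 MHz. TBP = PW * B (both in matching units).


TBP = 16.3 * 422 = 6878.6

6878.6


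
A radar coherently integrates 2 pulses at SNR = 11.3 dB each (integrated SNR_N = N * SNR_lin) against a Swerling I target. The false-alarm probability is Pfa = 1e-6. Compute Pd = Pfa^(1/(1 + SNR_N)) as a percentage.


SNR_lin = 10^(11.3/10) = 13.48963
SNR_N = 2 * 13.48963 = 26.97926
1/(1 + SNR_N) = 1/27.97926 = 0.0357408
Pd = (1e-6)^0.0357408 = 0.61032
Pd = 61.0%

61.0%


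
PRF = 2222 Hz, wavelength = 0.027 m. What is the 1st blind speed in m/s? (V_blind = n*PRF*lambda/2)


V_blind = 1 * 2222 * 0.027 / 2 = 30.0 m/s

30.0 m/s


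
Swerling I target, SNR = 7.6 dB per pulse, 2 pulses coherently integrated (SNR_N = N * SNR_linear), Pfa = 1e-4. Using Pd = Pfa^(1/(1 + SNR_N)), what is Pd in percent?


SNR_lin = 10^(7.6/10) = 5.7544
SNR_N = 2 * 5.7544 = 11.5088
1/(1 + SNR_N) = 1/12.5088 = 0.0799437
Pd = (1e-4)^0.0799437 = 0.47888
Pd = 47.9%

47.9%


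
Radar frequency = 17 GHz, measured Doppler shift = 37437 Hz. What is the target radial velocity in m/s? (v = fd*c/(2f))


v = 37437 * 3e8 / (2 * 17000000000.0) = 330.3 m/s

330.3 m/s


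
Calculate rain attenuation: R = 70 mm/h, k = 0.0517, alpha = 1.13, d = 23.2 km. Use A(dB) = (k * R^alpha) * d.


gamma = 0.0517 * 70^1.13 = 6.287114 dB/km
A = 6.287114 * 23.2 = 145.86 dB

145.86 dB


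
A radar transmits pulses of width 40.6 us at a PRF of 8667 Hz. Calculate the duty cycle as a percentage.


DC = 40.6e-6 * 8667 * 100 = 35.19%

35.19%


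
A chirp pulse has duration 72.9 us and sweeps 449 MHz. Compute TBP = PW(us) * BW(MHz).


TBP = 72.9 * 449 = 32732.1

32732.1


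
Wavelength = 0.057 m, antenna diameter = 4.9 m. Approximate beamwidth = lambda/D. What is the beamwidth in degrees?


BW_rad = 0.057 / 4.9 = 0.011633
BW_deg = 0.67 degrees

0.67 degrees


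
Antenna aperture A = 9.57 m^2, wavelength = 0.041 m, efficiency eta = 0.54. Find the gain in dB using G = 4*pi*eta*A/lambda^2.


G_linear = 4*pi*0.54*9.57/0.041^2 = 38632.06
G_dB = 10*log10(38632.06) = 45.9 dB

45.9 dB


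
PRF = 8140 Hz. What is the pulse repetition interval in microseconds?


PRI = 1/8140 = 0.0001228501 s = 122.9 us

122.9 us


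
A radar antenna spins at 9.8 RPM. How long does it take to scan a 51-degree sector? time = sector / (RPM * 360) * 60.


t = 51 / (9.8 * 360) * 60 = 0.87 s

0.87 s


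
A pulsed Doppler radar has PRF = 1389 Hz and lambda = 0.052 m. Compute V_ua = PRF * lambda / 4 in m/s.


V_ua = 1389 * 0.052 / 4 = 18.1 m/s

18.1 m/s


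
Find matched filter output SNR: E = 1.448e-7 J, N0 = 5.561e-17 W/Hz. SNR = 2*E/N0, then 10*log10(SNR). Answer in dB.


SNR_lin = 2 * 1.448e-7 / 5.561e-17 = 5.208e9
SNR_dB = 10*log10(5.208e9) = 97.2 dB

97.2 dB


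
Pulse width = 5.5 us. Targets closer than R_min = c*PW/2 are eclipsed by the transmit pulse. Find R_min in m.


R_min = 3e8 * 5.5e-6 / 2 = 825.0 m

825.0 m


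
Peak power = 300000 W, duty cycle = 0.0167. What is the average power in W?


P_avg = 300000 * 0.0167 = 5010.0 W

5010.0 W


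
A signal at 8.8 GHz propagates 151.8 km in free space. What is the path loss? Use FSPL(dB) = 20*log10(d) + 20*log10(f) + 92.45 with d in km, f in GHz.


20*log10(151.8) = 43.63
20*log10(8.8) = 18.89
FSPL = 155.0 dB

155.0 dB


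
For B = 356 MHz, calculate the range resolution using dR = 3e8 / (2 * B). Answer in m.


dR = 3e8 / (2 * 356000000.0) = 0.42 m

0.42 m


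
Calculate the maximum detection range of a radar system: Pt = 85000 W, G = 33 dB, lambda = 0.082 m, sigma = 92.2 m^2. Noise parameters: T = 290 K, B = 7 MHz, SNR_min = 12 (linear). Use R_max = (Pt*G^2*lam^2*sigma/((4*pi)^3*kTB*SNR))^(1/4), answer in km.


G_lin = 10^(33/10) = 1995.262315
R^4 = 85000 * 1995.262315^2 * 0.082^2 * 92.2 / ((4*pi)^3 * 1.38e-23 * 290 * 7000000.0 * 12)
R^4 = 3.14479e20 m^4
R_max = (3.14479e20)^(1/4) = 133167.4 m = 133.2 km

133.2 km


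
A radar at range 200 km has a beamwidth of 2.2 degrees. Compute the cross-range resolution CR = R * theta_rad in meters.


BW_rad = 0.038397244
CR = 200000 * 0.038397244 = 7679.4 m

7679.4 m


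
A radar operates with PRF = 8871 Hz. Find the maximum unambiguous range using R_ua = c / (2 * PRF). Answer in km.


R_ua = 3e8 / (2 * 8871) = 16909.0 m = 16.9 km

16.9 km


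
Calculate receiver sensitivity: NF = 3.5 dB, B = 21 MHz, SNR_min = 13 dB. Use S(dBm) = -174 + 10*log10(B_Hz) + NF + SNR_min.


10*log10(21000000.0) = 73.22
S = -174 + 73.22 + 3.5 + 13 = -84.3 dBm

-84.3 dBm


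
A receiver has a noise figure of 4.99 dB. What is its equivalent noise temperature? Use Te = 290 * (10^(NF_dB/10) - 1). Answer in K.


NF_lin = 10^(4.99/10) = 3.155005
Te = 290 * (3.155005 - 1) = 625.0 K

625.0 K


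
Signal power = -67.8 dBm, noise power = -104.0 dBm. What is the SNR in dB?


SNR = -67.8 - (-104.0) = 36.2 dB

36.2 dB


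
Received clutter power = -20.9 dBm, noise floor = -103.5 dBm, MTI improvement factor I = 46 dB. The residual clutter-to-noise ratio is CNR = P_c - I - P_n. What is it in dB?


CNR = -20.9 - 46 - (-103.5) = 36.6 dB

36.6 dB


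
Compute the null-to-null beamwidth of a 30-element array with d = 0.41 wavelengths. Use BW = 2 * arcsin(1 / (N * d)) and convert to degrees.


1/(N*d) = 1/(30*0.41) = 0.081301
BW = 2*arcsin(0.081301) = 9.3 degrees

9.3 degrees


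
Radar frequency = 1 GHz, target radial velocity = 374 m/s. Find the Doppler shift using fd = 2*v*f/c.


fd = 2 * 374 * 1000000000.0 / 3e8 = 2493.3 Hz

2493.3 Hz


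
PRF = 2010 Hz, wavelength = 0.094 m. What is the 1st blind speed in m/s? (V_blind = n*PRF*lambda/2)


V_blind = 1 * 2010 * 0.094 / 2 = 94.5 m/s

94.5 m/s


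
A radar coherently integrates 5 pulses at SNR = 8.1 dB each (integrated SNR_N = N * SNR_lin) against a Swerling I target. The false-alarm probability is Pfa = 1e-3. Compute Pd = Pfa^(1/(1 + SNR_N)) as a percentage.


SNR_lin = 10^(8.1/10) = 6.45654
SNR_N = 5 * 6.45654 = 32.2827
1/(1 + SNR_N) = 1/33.2827 = 0.0300456
Pd = (1e-3)^0.0300456 = 0.81257
Pd = 81.3%

81.3%


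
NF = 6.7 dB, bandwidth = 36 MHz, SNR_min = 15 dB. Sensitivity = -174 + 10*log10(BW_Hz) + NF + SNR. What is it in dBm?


10*log10(36000000.0) = 75.56
S = -174 + 75.56 + 6.7 + 15 = -76.7 dBm

-76.7 dBm


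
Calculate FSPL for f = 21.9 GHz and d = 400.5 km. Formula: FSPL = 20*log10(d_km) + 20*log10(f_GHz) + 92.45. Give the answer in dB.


20*log10(400.5) = 52.05
20*log10(21.9) = 26.81
FSPL = 171.3 dB

171.3 dB


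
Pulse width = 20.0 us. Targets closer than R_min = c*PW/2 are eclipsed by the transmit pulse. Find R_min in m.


R_min = 3e8 * 20.0e-6 / 2 = 3000.0 m

3000.0 m


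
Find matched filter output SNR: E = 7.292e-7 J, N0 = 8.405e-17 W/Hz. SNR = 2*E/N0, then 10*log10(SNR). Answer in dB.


SNR_lin = 2 * 7.292e-7 / 8.405e-17 = 1.735e10
SNR_dB = 10*log10(1.735e10) = 102.4 dB

102.4 dB


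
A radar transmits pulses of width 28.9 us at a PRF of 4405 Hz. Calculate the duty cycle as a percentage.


DC = 28.9e-6 * 4405 * 100 = 12.73%

12.73%


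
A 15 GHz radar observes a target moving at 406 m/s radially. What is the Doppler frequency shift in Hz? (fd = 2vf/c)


fd = 2 * 406 * 15000000000.0 / 3e8 = 40600.0 Hz

40600.0 Hz


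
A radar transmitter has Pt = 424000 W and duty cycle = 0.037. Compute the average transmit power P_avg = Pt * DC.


P_avg = 424000 * 0.037 = 15688.0 W

15688.0 W


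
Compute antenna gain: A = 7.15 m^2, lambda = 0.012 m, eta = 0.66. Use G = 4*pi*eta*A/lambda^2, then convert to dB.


G_linear = 4*pi*0.66*7.15/0.012^2 = 411810.44
G_dB = 10*log10(411810.44) = 56.1 dB

56.1 dB


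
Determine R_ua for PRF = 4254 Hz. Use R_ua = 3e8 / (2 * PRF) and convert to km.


R_ua = 3e8 / (2 * 4254) = 35260.9 m = 35.3 km

35.3 km


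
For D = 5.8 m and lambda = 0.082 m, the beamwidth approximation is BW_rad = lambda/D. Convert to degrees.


BW_rad = 0.082 / 5.8 = 0.014138
BW_deg = 0.81 degrees

0.81 degrees


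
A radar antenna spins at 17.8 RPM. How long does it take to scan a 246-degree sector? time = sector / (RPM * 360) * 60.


t = 246 / (17.8 * 360) * 60 = 2.3 s

2.3 s


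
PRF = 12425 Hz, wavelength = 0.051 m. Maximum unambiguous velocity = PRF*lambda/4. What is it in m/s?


V_ua = 12425 * 0.051 / 4 = 158.4 m/s

158.4 m/s


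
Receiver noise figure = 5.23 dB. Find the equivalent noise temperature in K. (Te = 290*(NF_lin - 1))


NF_lin = 10^(5.23/10) = 3.334264
Te = 290 * (3.334264 - 1) = 676.9 K

676.9 K


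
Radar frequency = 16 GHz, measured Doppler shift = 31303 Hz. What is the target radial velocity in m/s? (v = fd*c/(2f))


v = 31303 * 3e8 / (2 * 16000000000.0) = 293.5 m/s

293.5 m/s


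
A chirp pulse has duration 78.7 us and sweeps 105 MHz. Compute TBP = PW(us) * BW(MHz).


TBP = 78.7 * 105 = 8263.5

8263.5


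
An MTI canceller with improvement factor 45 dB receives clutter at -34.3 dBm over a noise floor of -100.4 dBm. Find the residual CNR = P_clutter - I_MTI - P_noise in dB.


CNR = -34.3 - 45 - (-100.4) = 21.1 dB

21.1 dB


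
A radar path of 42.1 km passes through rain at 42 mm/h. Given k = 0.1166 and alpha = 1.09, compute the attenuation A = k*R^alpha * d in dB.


gamma = 0.1166 * 42^1.09 = 6.855518 dB/km
A = 6.855518 * 42.1 = 288.62 dB

288.62 dB


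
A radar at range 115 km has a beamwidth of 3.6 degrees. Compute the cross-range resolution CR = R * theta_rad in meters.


BW_rad = 0.062831853
CR = 115000 * 0.062831853 = 7225.7 m

7225.7 m


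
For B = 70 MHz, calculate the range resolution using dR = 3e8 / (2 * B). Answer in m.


dR = 3e8 / (2 * 70000000.0) = 2.14 m

2.14 m


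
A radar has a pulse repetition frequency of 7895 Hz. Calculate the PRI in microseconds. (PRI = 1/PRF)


PRI = 1/7895 = 0.0001266624 s = 126.7 us

126.7 us


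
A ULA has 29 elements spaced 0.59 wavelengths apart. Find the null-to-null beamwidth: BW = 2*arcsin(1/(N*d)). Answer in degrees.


1/(N*d) = 1/(29*0.59) = 0.058445
BW = 2*arcsin(0.058445) = 6.7 degrees

6.7 degrees


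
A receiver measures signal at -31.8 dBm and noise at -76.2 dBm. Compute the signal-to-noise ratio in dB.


SNR = -31.8 - (-76.2) = 44.4 dB

44.4 dB


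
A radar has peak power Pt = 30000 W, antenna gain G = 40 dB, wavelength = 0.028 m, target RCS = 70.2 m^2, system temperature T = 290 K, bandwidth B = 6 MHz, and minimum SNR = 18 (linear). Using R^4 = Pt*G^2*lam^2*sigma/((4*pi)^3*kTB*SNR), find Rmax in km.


G_lin = 10^(40/10) = 10000.0
R^4 = 30000 * 10000.0^2 * 0.028^2 * 70.2 / ((4*pi)^3 * 1.38e-23 * 290 * 6000000.0 * 18)
R^4 = 1.92506e20 m^4
R_max = (1.92506e20)^(1/4) = 117790.7 m = 117.8 km

117.8 km


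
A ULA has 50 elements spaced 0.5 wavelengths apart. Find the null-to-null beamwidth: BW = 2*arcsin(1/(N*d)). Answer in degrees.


1/(N*d) = 1/(50*0.5) = 0.04
BW = 2*arcsin(0.04) = 4.6 degrees

4.6 degrees


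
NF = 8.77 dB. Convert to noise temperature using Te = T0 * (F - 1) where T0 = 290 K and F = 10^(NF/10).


NF_lin = 10^(8.77/10) = 7.533556
Te = 290 * (7.533556 - 1) = 1894.7 K

1894.7 K


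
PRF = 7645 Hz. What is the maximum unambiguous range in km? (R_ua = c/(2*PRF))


R_ua = 3e8 / (2 * 7645) = 19620.7 m = 19.6 km

19.6 km


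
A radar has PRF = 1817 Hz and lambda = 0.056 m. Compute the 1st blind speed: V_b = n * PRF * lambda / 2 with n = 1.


V_blind = 1 * 1817 * 0.056 / 2 = 50.9 m/s

50.9 m/s


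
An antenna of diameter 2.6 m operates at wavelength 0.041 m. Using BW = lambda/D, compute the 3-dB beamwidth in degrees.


BW_rad = 0.041 / 2.6 = 0.015769
BW_deg = 0.9 degrees

0.9 degrees


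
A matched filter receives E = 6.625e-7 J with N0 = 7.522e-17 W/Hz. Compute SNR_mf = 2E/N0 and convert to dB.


SNR_lin = 2 * 6.625e-7 / 7.522e-17 = 1.761e10
SNR_dB = 10*log10(1.761e10) = 102.5 dB

102.5 dB


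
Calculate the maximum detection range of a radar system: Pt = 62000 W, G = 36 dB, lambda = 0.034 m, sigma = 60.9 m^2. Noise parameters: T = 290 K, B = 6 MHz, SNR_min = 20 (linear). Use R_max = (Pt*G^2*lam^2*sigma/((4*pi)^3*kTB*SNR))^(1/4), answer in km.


G_lin = 10^(36/10) = 3981.071706
R^4 = 62000 * 3981.071706^2 * 0.034^2 * 60.9 / ((4*pi)^3 * 1.38e-23 * 290 * 6000000.0 * 20)
R^4 = 7.25904e19 m^4
R_max = (7.25904e19)^(1/4) = 92303.8 m = 92.3 km

92.3 km


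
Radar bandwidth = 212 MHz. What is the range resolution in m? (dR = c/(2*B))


dR = 3e8 / (2 * 212000000.0) = 0.71 m

0.71 m


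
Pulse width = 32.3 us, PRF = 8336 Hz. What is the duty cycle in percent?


DC = 32.3e-6 * 8336 * 100 = 26.93%

26.93%


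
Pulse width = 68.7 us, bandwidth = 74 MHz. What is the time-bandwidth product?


TBP = 68.7 * 74 = 5083.8

5083.8


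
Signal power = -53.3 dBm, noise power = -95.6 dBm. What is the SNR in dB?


SNR = -53.3 - (-95.6) = 42.3 dB

42.3 dB


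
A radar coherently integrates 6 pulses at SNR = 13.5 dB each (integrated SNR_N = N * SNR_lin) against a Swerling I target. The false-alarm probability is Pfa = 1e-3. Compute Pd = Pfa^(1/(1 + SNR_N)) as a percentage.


SNR_lin = 10^(13.5/10) = 22.38721
SNR_N = 6 * 22.38721 = 134.32326
1/(1 + SNR_N) = 1/135.32326 = 0.0073897
Pd = (1e-3)^0.0073897 = 0.95023
Pd = 95.0%

95.0%


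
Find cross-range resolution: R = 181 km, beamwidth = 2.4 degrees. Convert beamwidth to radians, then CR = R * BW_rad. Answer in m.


BW_rad = 0.041887902
CR = 181000 * 0.041887902 = 7581.7 m

7581.7 m


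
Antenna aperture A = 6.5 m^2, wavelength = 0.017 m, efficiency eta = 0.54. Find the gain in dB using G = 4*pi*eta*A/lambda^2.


G_linear = 4*pi*0.54*6.5/0.017^2 = 152622.7
G_dB = 10*log10(152622.7) = 51.8 dB

51.8 dB


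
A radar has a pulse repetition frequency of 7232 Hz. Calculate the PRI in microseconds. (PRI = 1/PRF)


PRI = 1/7232 = 0.0001382743 s = 138.3 us

138.3 us


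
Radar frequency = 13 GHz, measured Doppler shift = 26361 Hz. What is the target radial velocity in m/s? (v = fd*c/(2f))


v = 26361 * 3e8 / (2 * 13000000000.0) = 304.2 m/s

304.2 m/s


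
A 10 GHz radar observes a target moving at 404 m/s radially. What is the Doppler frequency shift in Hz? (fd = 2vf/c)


fd = 2 * 404 * 10000000000.0 / 3e8 = 26933.3 Hz

26933.3 Hz


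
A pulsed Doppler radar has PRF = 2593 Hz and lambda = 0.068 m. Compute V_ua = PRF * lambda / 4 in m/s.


V_ua = 2593 * 0.068 / 4 = 44.1 m/s

44.1 m/s


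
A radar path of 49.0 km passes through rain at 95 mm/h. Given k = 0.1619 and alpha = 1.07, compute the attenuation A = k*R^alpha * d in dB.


gamma = 0.1619 * 95^1.07 = 21.154906 dB/km
A = 21.154906 * 49.0 = 1036.59 dB

1036.59 dB


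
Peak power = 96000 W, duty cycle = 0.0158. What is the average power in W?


P_avg = 96000 * 0.0158 = 1516.8 W

1516.8 W


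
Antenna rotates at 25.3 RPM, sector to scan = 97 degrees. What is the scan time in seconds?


t = 97 / (25.3 * 360) * 60 = 0.64 s

0.64 s


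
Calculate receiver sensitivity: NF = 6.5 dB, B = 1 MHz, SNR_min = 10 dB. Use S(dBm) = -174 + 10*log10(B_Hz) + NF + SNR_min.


10*log10(1000000.0) = 60.0
S = -174 + 60.0 + 6.5 + 10 = -97.5 dBm

-97.5 dBm


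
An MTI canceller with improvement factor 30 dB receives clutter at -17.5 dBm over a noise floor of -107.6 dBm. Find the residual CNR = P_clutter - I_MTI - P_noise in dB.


CNR = -17.5 - 30 - (-107.6) = 60.1 dB

60.1 dB


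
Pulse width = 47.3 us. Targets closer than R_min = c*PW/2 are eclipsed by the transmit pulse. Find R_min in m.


R_min = 3e8 * 47.3e-6 / 2 = 7095.0 m

7095.0 m


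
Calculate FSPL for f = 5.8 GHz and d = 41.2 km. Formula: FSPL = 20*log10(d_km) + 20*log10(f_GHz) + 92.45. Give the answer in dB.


20*log10(41.2) = 32.3
20*log10(5.8) = 15.27
FSPL = 140.0 dB

140.0 dB


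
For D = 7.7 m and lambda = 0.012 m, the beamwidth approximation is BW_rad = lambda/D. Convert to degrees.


BW_rad = 0.012 / 7.7 = 0.001558
BW_deg = 0.09 degrees

0.09 degrees


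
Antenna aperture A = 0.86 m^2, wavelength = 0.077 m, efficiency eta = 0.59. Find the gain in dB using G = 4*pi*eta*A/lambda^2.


G_linear = 4*pi*0.59*0.86/0.077^2 = 1075.42
G_dB = 10*log10(1075.42) = 30.3 dB

30.3 dB


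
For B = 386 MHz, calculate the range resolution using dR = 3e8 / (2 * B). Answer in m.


dR = 3e8 / (2 * 386000000.0) = 0.39 m

0.39 m


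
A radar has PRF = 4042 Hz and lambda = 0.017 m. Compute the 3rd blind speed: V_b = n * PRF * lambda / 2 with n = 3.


V_blind = 3 * 4042 * 0.017 / 2 = 103.1 m/s

103.1 m/s


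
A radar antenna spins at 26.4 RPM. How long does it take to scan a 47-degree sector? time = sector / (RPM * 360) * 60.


t = 47 / (26.4 * 360) * 60 = 0.3 s

0.3 s


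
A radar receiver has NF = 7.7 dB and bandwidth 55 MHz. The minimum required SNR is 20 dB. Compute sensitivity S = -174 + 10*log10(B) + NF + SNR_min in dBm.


10*log10(55000000.0) = 77.4
S = -174 + 77.4 + 7.7 + 20 = -68.9 dBm

-68.9 dBm


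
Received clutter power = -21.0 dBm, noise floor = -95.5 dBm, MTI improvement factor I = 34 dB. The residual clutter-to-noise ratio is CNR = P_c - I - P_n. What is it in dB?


CNR = -21.0 - 34 - (-95.5) = 40.5 dB

40.5 dB


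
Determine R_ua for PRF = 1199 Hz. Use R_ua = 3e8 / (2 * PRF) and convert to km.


R_ua = 3e8 / (2 * 1199) = 125104.3 m = 125.1 km

125.1 km


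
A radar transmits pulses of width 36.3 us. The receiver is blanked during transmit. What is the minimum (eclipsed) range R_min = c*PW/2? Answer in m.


R_min = 3e8 * 36.3e-6 / 2 = 5445.0 m

5445.0 m


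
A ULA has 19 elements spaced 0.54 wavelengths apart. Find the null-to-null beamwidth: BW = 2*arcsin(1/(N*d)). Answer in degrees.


1/(N*d) = 1/(19*0.54) = 0.097466
BW = 2*arcsin(0.097466) = 11.2 degrees

11.2 degrees


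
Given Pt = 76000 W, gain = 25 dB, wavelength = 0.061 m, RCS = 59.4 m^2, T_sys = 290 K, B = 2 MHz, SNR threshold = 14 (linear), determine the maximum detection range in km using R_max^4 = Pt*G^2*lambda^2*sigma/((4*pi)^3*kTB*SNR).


G_lin = 10^(25/10) = 316.227766
R^4 = 76000 * 316.227766^2 * 0.061^2 * 59.4 / ((4*pi)^3 * 1.38e-23 * 290 * 2000000.0 * 14)
R^4 = 7.55431e18 m^4
R_max = (7.55431e18)^(1/4) = 52426.2 m = 52.4 km

52.4 km


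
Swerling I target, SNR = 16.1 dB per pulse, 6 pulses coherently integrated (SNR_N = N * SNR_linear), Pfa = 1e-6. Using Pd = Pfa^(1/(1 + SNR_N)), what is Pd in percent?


SNR_lin = 10^(16.1/10) = 40.73803
SNR_N = 6 * 40.73803 = 244.42818
1/(1 + SNR_N) = 1/245.42818 = 0.0040745
Pd = (1e-6)^0.0040745 = 0.94526
Pd = 94.5%

94.5%


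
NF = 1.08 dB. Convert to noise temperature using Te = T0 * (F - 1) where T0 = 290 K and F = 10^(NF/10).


NF_lin = 10^(1.08/10) = 1.282331
Te = 290 * (1.282331 - 1) = 81.9 K

81.9 K


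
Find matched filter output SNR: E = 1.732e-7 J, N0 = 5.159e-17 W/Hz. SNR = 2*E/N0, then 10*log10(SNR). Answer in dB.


SNR_lin = 2 * 1.732e-7 / 5.159e-17 = 6.714e9
SNR_dB = 10*log10(6.714e9) = 98.3 dB

98.3 dB


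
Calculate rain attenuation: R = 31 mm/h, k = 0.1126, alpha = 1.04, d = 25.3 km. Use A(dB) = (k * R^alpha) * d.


gamma = 0.1126 * 31^1.04 = 4.004558 dB/km
A = 4.004558 * 25.3 = 101.32 dB

101.32 dB


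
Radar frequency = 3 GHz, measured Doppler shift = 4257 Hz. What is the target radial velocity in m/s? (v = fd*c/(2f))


v = 4257 * 3e8 / (2 * 3000000000.0) = 212.9 m/s

212.9 m/s


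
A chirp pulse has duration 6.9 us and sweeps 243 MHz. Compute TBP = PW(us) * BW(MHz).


TBP = 6.9 * 243 = 1676.7

1676.7


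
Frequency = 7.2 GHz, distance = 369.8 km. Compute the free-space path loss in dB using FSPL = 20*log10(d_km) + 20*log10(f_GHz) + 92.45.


20*log10(369.8) = 51.36
20*log10(7.2) = 17.15
FSPL = 161.0 dB

161.0 dB


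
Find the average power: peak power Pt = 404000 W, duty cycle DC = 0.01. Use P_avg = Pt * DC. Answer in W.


P_avg = 404000 * 0.01 = 4040.0 W

4040.0 W
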